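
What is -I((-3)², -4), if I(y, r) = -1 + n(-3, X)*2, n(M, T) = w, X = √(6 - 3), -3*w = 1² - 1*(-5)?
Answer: 5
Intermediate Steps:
w = -2 (w = -(1² - 1*(-5))/3 = -(1 + 5)/3 = -⅓*6 = -2)
X = √3 ≈ 1.7320
n(M, T) = -2
I(y, r) = -5 (I(y, r) = -1 - 2*2 = -1 - 4 = -5)
-I((-3)², -4) = -1*(-5) = 5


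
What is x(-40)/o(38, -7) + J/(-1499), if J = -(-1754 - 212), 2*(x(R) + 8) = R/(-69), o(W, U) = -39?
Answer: -4493038/4033809 ≈ -1.1138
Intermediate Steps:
x(R) = -8 - R/138 (x(R) = -8 + (R/(-69))/2 = -8 + (R*(-1/69))/2 = -8 + (-R/69)/2 = -8 - R/138)
J = 1966 (J = -1*(-1966) = 1966)
x(-40)/o(38, -7) + J/(-1499) = (-8 - 1/138*(-40))/(-39) + 1966/(-1499) = (-8 + 20/69)*(-1/39) + 1966*(-1/1499) = -532/69*(-1/39) - 1966/1499 = 532/2691 - 1966/1499 = -4493038/4033809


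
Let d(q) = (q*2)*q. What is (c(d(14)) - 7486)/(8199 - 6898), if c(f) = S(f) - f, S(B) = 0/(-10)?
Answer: -7878/1301 ≈ -6.0553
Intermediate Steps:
S(B) = 0 (S(B) = 0*(-1/10) = 0)
d(q) = 2*q**2 (d(q) = (2*q)*q = 2*q**2)
c(f) = -f (c(f) = 0 - f = -f)
(c(d(14)) - 7486)/(8199 - 6898) = (-2*14**2 - 7486)/(8199 - 6898) = (-2*196 - 7486)/1301 = (-1*392 - 7486)*(1/1301) = (-392 - 7486)*(1/1301) = -7878*1/1301 = -7878/1301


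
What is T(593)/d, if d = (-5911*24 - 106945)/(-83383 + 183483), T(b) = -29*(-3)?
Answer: -791700/22619 ≈ -35.002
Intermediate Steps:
T(b) = 87
d = -22619/9100 (d = (-141864 - 106945)/100100 = -248809*1/100100 = -22619/9100 ≈ -2.4856)
T(593)/d = 87/(-22619/9100) = 87*(-9100/22619) = -791700/22619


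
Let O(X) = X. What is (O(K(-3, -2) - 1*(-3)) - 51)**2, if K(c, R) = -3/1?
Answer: 2601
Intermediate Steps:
K(c, R) = -3 (K(c, R) = -3*1 = -3)
(O(K(-3, -2) - 1*(-3)) - 51)**2 = ((-3 - 1*(-3)) - 51)**2 = ((-3 + 3) - 51)**2 = (0 - 51)**2 = (-51)**2 = 2601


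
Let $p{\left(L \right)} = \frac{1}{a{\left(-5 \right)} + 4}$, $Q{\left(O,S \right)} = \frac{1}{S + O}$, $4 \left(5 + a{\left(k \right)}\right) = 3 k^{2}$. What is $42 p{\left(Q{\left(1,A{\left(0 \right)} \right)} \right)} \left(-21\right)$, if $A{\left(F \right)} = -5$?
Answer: $- \frac{3528}{71} \approx -49.69$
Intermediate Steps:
$a{\left(k \right)} = -5 + \frac{3 k^{2}}{4}$
$Q{\left(O,S \right)} = \frac{1}{O + S}$
$p{\left(L \right)} = \frac{4}{71}$ ($p{\left(L \right)} = \frac{1}{\left(-5 + \frac{3 \left(-5\right)^{2}}{4}\right) + 4} = \frac{1}{\left(-5 + \frac{3}{4} \cdot 25\right) + 4} = \frac{1}{\left(-5 + \frac{75}{4}\right) + 4} = \frac{1}{\frac{55}{4} + 4} = \frac{1}{\frac{71}{4}} = \frac{4}{71}$)
$42 p{\left(Q{\left(1,A{\left(0 \right)} \right)} \right)} \left(-21\right) = 42 \cdot \frac{4}{71} \left(-21\right) = \frac{168}{71} \left(-21\right) = - \frac{3528}{71}$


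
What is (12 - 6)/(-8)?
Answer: -¾ ≈ -0.75000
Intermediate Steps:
(12 - 6)/(-8) = 6*(-⅛) = -¾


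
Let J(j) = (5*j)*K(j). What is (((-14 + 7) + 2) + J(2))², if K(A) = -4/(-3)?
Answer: 625/9 ≈ 69.444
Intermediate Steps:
K(A) = 4/3 (K(A) = -4*(-⅓) = 4/3)
J(j) = 20*j/3 (J(j) = (5*j)*(4/3) = 20*j/3)
(((-14 + 7) + 2) + J(2))² = (((-14 + 7) + 2) + (20/3)*2)² = ((-7 + 2) + 40/3)² = (-5 + 40/3)² = (25/3)² = 625/9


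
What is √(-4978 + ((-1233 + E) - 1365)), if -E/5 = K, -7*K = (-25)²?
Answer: I*√349349/7 ≈ 84.437*I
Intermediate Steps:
K = -625/7 (K = -⅐*(-25)² = -⅐*625 = -625/7 ≈ -89.286)
E = 3125/7 (E = -5*(-625/7) = 3125/7 ≈ 446.43)
√(-4978 + ((-1233 + E) - 1365)) = √(-4978 + ((-1233 + 3125/7) - 1365)) = √(-4978 + (-5506/7 - 1365)) = √(-4978 - 15061/7) = √(-49907/7) = I*√349349/7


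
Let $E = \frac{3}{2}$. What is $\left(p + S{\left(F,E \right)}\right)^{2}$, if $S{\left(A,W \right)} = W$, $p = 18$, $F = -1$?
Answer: $\frac{1521}{4} \approx 380.25$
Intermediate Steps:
$E = \frac{3}{2}$ ($E = 3 \cdot \frac{1}{2} = \frac{3}{2} \approx 1.5$)
$\left(p + S{\left(F,E \right)}\right)^{2} = \left(18 + \frac{3}{2}\right)^{2} = \left(\frac{39}{2}\right)^{2} = \frac{1521}{4}$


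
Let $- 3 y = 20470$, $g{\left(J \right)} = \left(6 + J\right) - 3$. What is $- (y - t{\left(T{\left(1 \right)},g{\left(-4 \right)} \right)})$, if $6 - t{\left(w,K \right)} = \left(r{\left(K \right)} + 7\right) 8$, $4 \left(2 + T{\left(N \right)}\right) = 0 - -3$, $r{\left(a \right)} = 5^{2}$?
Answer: $\frac{19720}{3} \approx 6573.3$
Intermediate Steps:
$r{\left(a \right)} = 25$
$g{\left(J \right)} = 3 + J$
$y = - \frac{20470}{3}$ ($y = \left(- \frac{1}{3}\right) 20470 = - \frac{20470}{3} \approx -6823.3$)
$T{\left(N \right)} = - \frac{5}{4}$ ($T{\left(N \right)} = -2 + \frac{0 - -3}{4} = -2 + \frac{0 + 3}{4} = -2 + \frac{1}{4} \cdot 3 = -2 + \frac{3}{4} = - \frac{5}{4}$)
$t{\left(w,K \right)} = -250$ ($t{\left(w,K \right)} = 6 - \left(25 + 7\right) 8 = 6 - 32 \cdot 8 = 6 - 256 = -250$)
$- (y - t{\left(T{\left(1 \right)},g{\left(-4 \right)} \right)}) = - (- \frac{20470}{3} - -250) = - (- \frac{20470}{3} + 250) = \left(-1\right) \left(- \frac{19720}{3}\right) = \frac{19720}{3}$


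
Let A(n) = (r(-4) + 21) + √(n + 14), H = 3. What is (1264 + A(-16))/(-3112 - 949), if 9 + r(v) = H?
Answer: -1279/4061 - I*√2/4061 ≈ -0.31495 - 0.00034824*I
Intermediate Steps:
r(v) = -6 (r(v) = -9 + 3 = -6)
A(n) = 15 + √(14 + n) (A(n) = (-6 + 21) + √(n + 14) = 15 + √(14 + n))
(1264 + A(-16))/(-3112 - 949) = (1264 + (15 + √(14 - 16)))/(-3112 - 949) = (1264 + (15 + √(-2)))/(-4061) = (1264 + (15 + I*√2))*(-1/4061) = (1279 + I*√2)*(-1/4061) = -1279/4061 - I*√2/4061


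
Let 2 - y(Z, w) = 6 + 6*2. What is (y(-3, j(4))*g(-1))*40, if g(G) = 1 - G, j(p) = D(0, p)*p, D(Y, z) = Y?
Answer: -1280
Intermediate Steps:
j(p) = 0 (j(p) = 0*p = 0)
y(Z, w) = -16 (y(Z, w) = 2 - (6 + 6*2) = 2 - (6 + 12) = 2 - 1*18 = 2 - 18 = -16)
(y(-3, j(4))*g(-1))*40 = -16*(1 - 1*(-1))*40 = -16*(1 + 1)*40 = -16*2*40 = -32*40 = -1280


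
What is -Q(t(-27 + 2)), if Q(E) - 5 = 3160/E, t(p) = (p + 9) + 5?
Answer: 3105/11 ≈ 282.27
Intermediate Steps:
t(p) = 14 + p (t(p) = (9 + p) + 5 = 14 + p)
Q(E) = 5 + 3160/E
-Q(t(-27 + 2)) = -(5 + 3160/(14 + (-27 + 2))) = -(5 + 3160/(14 - 25)) = -(5 + 3160/(-11)) = -(5 + 3160*(-1/11)) = -(5 - 3160/11) = -1*(-3105/11) = 3105/11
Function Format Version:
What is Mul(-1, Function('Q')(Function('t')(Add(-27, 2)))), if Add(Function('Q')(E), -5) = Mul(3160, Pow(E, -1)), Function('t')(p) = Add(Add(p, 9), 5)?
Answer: Rational(3105, 11) ≈ 282.27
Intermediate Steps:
Function('t')(p) = Add(14, p) (Function('t')(p) = Add(Add(9, p), 5) = Add(14, p))
Function('Q')(E) = Add(5, Mul(3160, Pow(E, -1)))
Mul(-1, Function('Q')(Function('t')(Add(-27, 2)))) = Mul(-1, Add(5, Mul(3160, Pow(Add(14, Add(-27, 2)), -1)))) = Mul(-1, Add(5, Mul(3160, Pow(Add(14, -25), -1)))) = Mul(-1, Add(5, Mul(3160, Pow(-11, -1)))) = Mul(-1, Add(5, Mul(3160, Rational(-1, 11)))) = Mul(-1, Add(5, Rational(-3160, 11))) = Mul(-1, Rational(-3105, 11)) = Rational(3105, 11)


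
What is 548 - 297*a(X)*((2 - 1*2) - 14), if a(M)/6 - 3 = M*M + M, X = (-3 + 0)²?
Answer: 2320712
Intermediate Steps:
X = 9 (X = (-3)² = 9)
a(M) = 18 + 6*M + 6*M² (a(M) = 18 + 6*(M*M + M) = 18 + 6*(M² + M) = 18 + 6*(M + M²) = 18 + (6*M + 6*M²) = 18 + 6*M + 6*M²)
548 - 297*a(X)*((2 - 1*2) - 14) = 548 - 297*(18 + 6*9 + 6*9²)*((2 - 1*2) - 14) = 548 - 297*(18 + 54 + 6*81)*((2 - 2) - 14) = 548 - 297*(18 + 54 + 486)*(0 - 14) = 548 - 165726*(-14) = 548 - 297*(-7812) = 548 + 2320164 = 2320712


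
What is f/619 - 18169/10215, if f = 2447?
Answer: 13749494/6323085 ≈ 2.1745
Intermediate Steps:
f/619 - 18169/10215 = 2447/619 - 18169/10215 = 13749494/6323085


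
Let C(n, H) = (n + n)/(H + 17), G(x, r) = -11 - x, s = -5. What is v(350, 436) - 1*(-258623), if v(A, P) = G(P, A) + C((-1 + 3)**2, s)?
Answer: 774530/3 ≈ 2.5818e+5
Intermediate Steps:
C(n, H) = 2*n/(17 + H) (C(n, H) = (2*n)/(17 + H) = 2*n/(17 + H))
v(A, P) = -31/3 - P (v(A, P) = (-11 - P) + 2*(-1 + 3)**2/(17 - 5) = (-11 - P) + 2*2**2/12 = (-11 - P) + 2*4*(1/12) = (-11 - P) + 2/3 = -31/3 - P)
v(350, 436) - 1*(-258623) = (-31/3 - 1*436) - 1*(-258623) = (-31/3 - 436) + 258623 = -1339/3 + 258623 = 774530/3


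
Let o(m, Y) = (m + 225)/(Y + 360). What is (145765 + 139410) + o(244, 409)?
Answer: 219300044/769 ≈ 2.8518e+5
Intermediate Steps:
o(m, Y) = (225 + m)/(360 + Y)
(145765 + 139410) + o(244, 409) = (145765 + 139410) + (225 + 244)/(360 + 409) = 285175 + 469/769 = 219300044/769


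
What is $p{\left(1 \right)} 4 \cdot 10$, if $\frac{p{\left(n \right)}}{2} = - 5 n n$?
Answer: $-400$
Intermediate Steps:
$p{\left(n \right)} = - 10 n^{2}$ ($p{\left(n \right)} = 2 - 5 n n = 2 \left(- 5 n^{2}\right) = - 10 n^{2}$)
$p{\left(1 \right)} 4 \cdot 10 = - 10 \cdot 1^{2} \cdot 4 \cdot 10 = \left(-10\right) 1 \cdot 4 \cdot 10 = \left(-10\right) 4 \cdot 10 = \left(-40\right) 10 = -400$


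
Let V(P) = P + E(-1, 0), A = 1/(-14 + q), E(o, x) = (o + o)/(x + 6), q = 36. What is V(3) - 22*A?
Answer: 5/3 ≈ 1.6667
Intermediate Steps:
E(o, x) = 2*o/(6 + x) (E(o, x) = (2*o)/(6 + x) = 2*o/(6 + x))
A = 1/22 (A = 1/(-14 + 36) = 1/22 ≈ 0.045455)
V(P) = -⅓ + P (V(P) = P + 2*(-1)/(6 + 0) = P + 2*(-1)/6 = P + 2*(-1)*(⅙) = P - ⅓ = -⅓ + P)
V(3) - 22*A = (-⅓ + 3) - 22*1/22 = 8/3 - 1 = 5/3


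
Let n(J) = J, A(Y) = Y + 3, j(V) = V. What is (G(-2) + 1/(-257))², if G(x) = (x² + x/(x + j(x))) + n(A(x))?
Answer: 7980625/264196 ≈ 30.207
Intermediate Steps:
A(Y) = 3 + Y
G(x) = 7/2 + x + x² (G(x) = (x² + x/(x + x)) + (3 + x) = (x² + x/((2*x))) + (3 + x) = (x² + (1/(2*x))*x) + (3 + x) = (x² + ½) + (3 + x) = (½ + x²) + (3 + x) = 7/2 + x + x²)
(G(-2) + 1/(-257))² = ((7/2 - 2 + (-2)²) + 1/(-257))² = ((7/2 - 2 + 4) - 1/257)² = (11/2 - 1/257)² = (2825/514)² = 7980625/264196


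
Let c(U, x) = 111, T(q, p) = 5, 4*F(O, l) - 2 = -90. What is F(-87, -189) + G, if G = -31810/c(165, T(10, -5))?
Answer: -34252/111 ≈ -308.58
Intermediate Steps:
F(O, l) = -22 (F(O, l) = 1/2 + (1/4)*(-90) = 1/2 - 45/2 = -22)
G = -31810/111 ≈ -286.58
F(-87, -189) + G = -22 - 31810/111 = -34252/111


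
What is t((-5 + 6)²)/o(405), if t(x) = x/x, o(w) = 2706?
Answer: 1/2706 ≈ 0.00036955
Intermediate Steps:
t(x) = 1
t((-5 + 6)²)/o(405) = 1/2706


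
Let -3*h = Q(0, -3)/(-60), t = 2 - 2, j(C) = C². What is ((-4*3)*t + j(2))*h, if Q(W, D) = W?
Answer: 0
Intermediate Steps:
t = 0
h = 0 (h = -0/(-60) = -0*(-1)/60 = -⅓*0 = 0)
((-4*3)*t + j(2))*h = (-4*3*0 + 2²)*0 = (-12*0 + 4)*0 = (0 + 4)*0 = 4*0 = 0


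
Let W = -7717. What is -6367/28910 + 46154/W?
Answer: -1383446279/223098470 ≈ -6.2011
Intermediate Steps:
-6367/28910 + 46154/W = -6367/28910 + 46154/(-7717) = -6367*1/28910 + 46154*(-1/7717) = -6367/28910 - 46154/7717 = -1383446279/223098470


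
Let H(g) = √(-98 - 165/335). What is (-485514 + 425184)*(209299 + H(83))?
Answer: -12627008670 - 60330*I*√442133/67 ≈ -1.2627e+10 - 5.9874e+5*I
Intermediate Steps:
H(g) = I*√442133/67 (H(g) = √(-98 - 165*1/335) = √(-98 - 33/67) = √(-6599/67) = I*√442133/67)
(-485514 + 425184)*(209299 + H(83)) = (-485514 + 425184)*(209299 + I*√442133/67) = -60330*(209299 + I*√442133/67) = -12627008670 - 60330*I*√442133/67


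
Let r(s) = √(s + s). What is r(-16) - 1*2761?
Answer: -2761 + 4*I*√2 ≈ -2761.0 + 5.6569*I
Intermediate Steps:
r(s) = √2*√s (r(s) = √(2*s) = √2*√s)
r(-16) - 1*2761 = √2*√(-16) - 1*2761 = √2*(4*I) - 2761 = 4*I*√2 - 2761 = -2761 + 4*I*√2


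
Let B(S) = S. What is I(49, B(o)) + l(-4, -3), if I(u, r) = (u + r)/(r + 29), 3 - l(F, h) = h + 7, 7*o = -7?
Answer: 5/7 ≈ 0.71429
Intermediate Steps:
o = -1 (o = (⅐)*(-7) = -1)
l(F, h) = -4 - h (l(F, h) = 3 - (h + 7) = 3 - (7 + h) = 3 + (-7 - h) = -4 - h)
I(u, r) = (r + u)/(29 + r)
I(49, B(o)) + l(-4, -3) = (-1 + 49)/(29 - 1) + (-4 - 1*(-3)) = 48/28 + (-4 + 3) = (1/28)*48 - 1 = 12/7 - 1 = 5/7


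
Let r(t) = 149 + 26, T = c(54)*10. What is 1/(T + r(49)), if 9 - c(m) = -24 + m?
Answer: -1/35 ≈ -0.028571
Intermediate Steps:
c(m) = 33 - m (c(m) = 9 - (-24 + m) = 9 + (24 - m) = 33 - m)
T = -210 (T = (33 - 1*54)*10 = (33 - 54)*10 = -21*10 = -210)
r(t) = 175
1/(T + r(49)) = 1/(-210 + 175) = 1/(-35) = -1/35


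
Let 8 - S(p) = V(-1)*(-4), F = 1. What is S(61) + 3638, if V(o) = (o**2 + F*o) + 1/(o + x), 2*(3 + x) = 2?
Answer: 10934/3 ≈ 3644.7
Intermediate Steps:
x = -2 (x = -3 + (1/2)*2 = -3 + 1 = -2)
V(o) = o + o**2 + 1/(-2 + o) (V(o) = (o**2 + 1*o) + 1/(o - 2) = (o**2 + o) + 1/(-2 + o) = (o + o**2) + 1/(-2 + o) = o + o**2 + 1/(-2 + o))
S(p) = 20/3 (S(p) = 8 - (1 + (-1)**3 - 1*(-1)**2 - 2*(-1))/(-2 - 1)*(-4) = 8 - (1 - 1 - 1*1 + 2)/(-3)*(-4) = 8 - (-(1 - 1 - 1 + 2)/3)*(-4) = 8 - (-1/3*1)*(-4) = 8 - (-1)*(-4)/3 = 8 - 1*4/3 = 8 - 4/3 = 20/3)
S(61) + 3638 = 20/3 + 3638 = 10934/3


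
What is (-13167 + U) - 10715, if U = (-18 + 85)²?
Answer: -19393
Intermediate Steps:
U = 4489 (U = 67² = 4489)
(-13167 + U) - 10715 = (-13167 + 4489) - 10715 = -8678 - 10715 = -19393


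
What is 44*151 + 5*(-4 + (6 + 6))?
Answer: 6684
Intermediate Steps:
44*151 + 5*(-4 + (6 + 6)) = 6644 + 5*(-4 + 12) = 6644 + 5*8 = 6644 + 40 = 6684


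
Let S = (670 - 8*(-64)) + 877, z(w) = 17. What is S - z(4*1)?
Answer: 2042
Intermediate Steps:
S = 2059 (S = (670 + 512) + 877 = 1182 + 877 = 2059)
S - z(4*1) = 2059 - 1*17 = 2059 - 17 = 2042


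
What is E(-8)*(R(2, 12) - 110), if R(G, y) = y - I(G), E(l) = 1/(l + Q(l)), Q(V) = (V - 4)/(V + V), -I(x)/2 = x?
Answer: 376/29 ≈ 12.966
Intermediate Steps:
I(x) = -2*x
Q(V) = (-4 + V)/(2*V) (Q(V) = (-4 + V)/((2*V)) = (-4 + V)*(1/(2*V)) = (-4 + V)/(2*V))
E(l) = 1/(l + (-4 + l)/(2*l))
R(G, y) = y + 2*G (R(G, y) = y - (-2)*G = y + 2*G)
E(-8)*(R(2, 12) - 110) = (2*(-8)/(-4 - 8 + 2*(-8)**2))*((12 + 2*2) - 110) = (2*(-8)/(-4 - 8 + 2*64))*((12 + 4) - 110) = (2*(-8)/(-4 - 8 + 128))*(16 - 110) = (2*(-8)/116)*(-94) = (2*(-8)*(1/116))*(-94) = -4/29*(-94) = 376/29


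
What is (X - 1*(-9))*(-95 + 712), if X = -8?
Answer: 617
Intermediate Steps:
(X - 1*(-9))*(-95 + 712) = (-8 - 1*(-9))*(-95 + 712) = (-8 + 9)*617 = 1*617 = 617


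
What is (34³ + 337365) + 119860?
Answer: 496529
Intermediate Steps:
(34³ + 337365) + 119860 = (39304 + 337365) + 119860 = 376669 + 119860 = 496529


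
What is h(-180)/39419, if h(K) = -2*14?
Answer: -28/39419 ≈ -0.00071032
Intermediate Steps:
h(K) = -28
h(-180)/39419 = -28/39419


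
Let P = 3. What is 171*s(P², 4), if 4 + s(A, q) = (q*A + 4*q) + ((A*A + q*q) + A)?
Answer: 26334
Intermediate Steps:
s(A, q) = -4 + A + A² + q² + 4*q + A*q (s(A, q) = -4 + ((q*A + 4*q) + ((A*A + q*q) + A)) = -4 + ((A*q + 4*q) + ((A² + q²) + A)) = -4 + ((4*q + A*q) + (A + A² + q²)) = -4 + (A + A² + q² + 4*q + A*q) = -4 + A + A² + q² + 4*q + A*q)
171*s(P², 4) = 171*(-4 + 3² + (3²)² + 4² + 4*4 + 3²*4) = 171*(-4 + 9 + 9² + 16 + 16 + 9*4) = 171*(-4 + 9 + 81 + 16 + 16 + 36) = 171*154 = 26334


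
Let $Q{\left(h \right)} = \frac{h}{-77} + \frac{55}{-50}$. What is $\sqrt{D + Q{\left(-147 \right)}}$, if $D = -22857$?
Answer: $\frac{i \sqrt{276559910}}{110} \approx 151.18 i$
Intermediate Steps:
$Q{\left(h \right)} = - \frac{11}{10} - \frac{h}{77}$ ($Q{\left(h \right)} = h \left(- \frac{1}{77}\right) + 55 \left(- \frac{1}{50}\right) = - \frac{h}{77} - \frac{11}{10} = - \frac{11}{10} - \frac{h}{77}$)
$\sqrt{D + Q{\left(-147 \right)}} = \sqrt{-22857 - - \frac{89}{110}} = \sqrt{-22857 + \left(- \frac{11}{10} + \frac{21}{11}\right)} = \sqrt{-22857 + \frac{89}{110}} = \sqrt{- \frac{2514181}{110}} = \frac{i \sqrt{276559910}}{110}$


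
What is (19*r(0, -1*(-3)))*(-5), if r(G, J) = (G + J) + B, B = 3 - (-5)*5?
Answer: -2945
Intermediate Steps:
B = 28 (B = 3 - 5*(-5) = 3 + 25 = 28)
r(G, J) = 28 + G + J (r(G, J) = (G + J) + 28 = 28 + G + J)
(19*r(0, -1*(-3)))*(-5) = (19*(28 + 0 - 1*(-3)))*(-5) = (19*(28 + 0 + 3))*(-5) = (19*31)*(-5) = 589*(-5) = -2945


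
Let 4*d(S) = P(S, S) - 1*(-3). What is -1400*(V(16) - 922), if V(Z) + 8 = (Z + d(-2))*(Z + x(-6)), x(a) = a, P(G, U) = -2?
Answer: 1074500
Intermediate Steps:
d(S) = ¼ (d(S) = (-2 - 1*(-3))/4 = (-2 + 3)/4 = (¼)*1 = ¼)
V(Z) = -8 + (-6 + Z)*(¼ + Z) (V(Z) = -8 + (Z + ¼)*(Z - 6) = -8 + (¼ + Z)*(-6 + Z) = -8 + (-6 + Z)*(¼ + Z))
-1400*(V(16) - 922) = -1400*((-19/2 + 16² - 23/4*16) - 922) = -1400*((-19/2 + 256 - 92) - 922) = -1400*(309/2 - 922) = -1400*(-1535/2) = 1074500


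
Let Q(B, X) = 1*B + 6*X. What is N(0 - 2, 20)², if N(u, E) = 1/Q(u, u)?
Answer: 1/196 ≈ 0.0051020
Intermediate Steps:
Q(B, X) = B + 6*X
N(u, E) = 1/(7*u) (N(u, E) = 1/(u + 6*u) = 1/(7*u))
N(0 - 2, 20)² = (1/(7*(0 - 2)))² = ((⅐)/(-2))² = ((⅐)*(-½))² = (-1/14)² = 1/196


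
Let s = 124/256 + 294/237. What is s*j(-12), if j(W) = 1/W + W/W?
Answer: 31977/20224 ≈ 1.5811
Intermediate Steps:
j(W) = 1 + 1/W (j(W) = 1/W + 1 = 1 + 1/W)
s = 8721/5056 (s = 124*(1/256) + 294*(1/237) = 31/64 + 98/79 = 8721/5056 ≈ 1.7249)
s*j(-12) = 8721*((1 - 12)/(-12))/5056 = 8721*(-1/12*(-11))/5056 = (8721/5056)*(11/12) = 31977/20224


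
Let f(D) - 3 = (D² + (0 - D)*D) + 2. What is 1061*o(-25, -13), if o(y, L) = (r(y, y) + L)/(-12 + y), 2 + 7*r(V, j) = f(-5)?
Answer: 93368/259 ≈ 360.49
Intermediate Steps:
f(D) = 5 (f(D) = 3 + ((D² + (0 - D)*D) + 2) = 3 + ((D² + (-D)*D) + 2) = 3 + ((D² - D²) + 2) = 3 + (0 + 2) = 3 + 2 = 5)
r(V, j) = 3/7 (r(V, j) = -2/7 + (⅐)*5 = -2/7 + 5/7 = 3/7)
o(y, L) = (3/7 + L)/(-12 + y)
1061*o(-25, -13) = 1061*((3/7 - 13)/(-12 - 25)) = 1061*(-88/7/(-37)) = 1061*(-1/37*(-88/7)) = 1061*(88/259) = 93368/259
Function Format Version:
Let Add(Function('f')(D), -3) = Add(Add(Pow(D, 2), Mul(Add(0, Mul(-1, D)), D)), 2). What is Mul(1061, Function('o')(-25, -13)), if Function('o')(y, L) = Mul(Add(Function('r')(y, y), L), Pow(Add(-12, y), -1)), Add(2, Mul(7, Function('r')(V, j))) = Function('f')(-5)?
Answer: Rational(93368, 259) ≈ 360.49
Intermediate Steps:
Function('f')(D) = 5 (Function('f')(D) = Add(3, Add(Add(Pow(D, 2), Mul(Add(0, Mul(-1, D)), D)), 2)) = Add(3, Add(Add(Pow(D, 2), Mul(Mul(-1, D), D)), 2)) = Add(3, Add(Add(Pow(D, 2), Mul(-1, Pow(D, 2))), 2)) = Add(3, Add(0, 2)) = Add(3, 2) = 5)
Function('r')(V, j) = Rational(3, 7) (Function('r')(V, j) = Add(Rational(-2, 7), Mul(Rational(1, 7), 5)) = Add(Rational(-2, 7), Rational(5, 7)) = Rational(3, 7))
Function('o')(y, L) = Mul(Pow(Add(-12, y), -1), Add(Rational(3, 7), L)) (Function('o')(y, L) = Mul(Add(Rational(3, 7), L), Pow(Add(-12, y), -1)) = Mul(Pow(Add(-12, y), -1), Add(Rational(3, 7), L)))
Mul(1061, Function('o')(-25, -13)) = Mul(1061, Mul(Pow(Add(-12, -25), -1), Add(Rational(3, 7), -13))) = Mul(1061, Mul(Pow(-37, -1), Rational(-88, 7))) = Mul(1061, Mul(Rational(-1, 37), Rational(-88, 7))) = Mul(1061, Rational(88, 259)) = Rational(93368, 259)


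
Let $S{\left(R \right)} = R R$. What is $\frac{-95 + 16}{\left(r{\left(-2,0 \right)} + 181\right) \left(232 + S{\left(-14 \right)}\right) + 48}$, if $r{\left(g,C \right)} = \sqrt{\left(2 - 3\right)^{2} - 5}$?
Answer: $- \frac{1530941}{1502365748} + \frac{8453 i}{751182874} \approx -0.001019 + 1.1253 \cdot 10^{-5} i$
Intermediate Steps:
$r{\left(g,C \right)} = 2 i$ ($r{\left(g,C \right)} = \sqrt{\left(-1\right)^{2} - 5} = \sqrt{1 - 5} = \sqrt{-4} = 2 i$)
$S{\left(R \right)} = R^{2}$
$\frac{-95 + 16}{\left(r{\left(-2,0 \right)} + 181\right) \left(232 + S{\left(-14 \right)}\right) + 48} = \frac{-95 + 16}{\left(2 i + 181\right) \left(232 + \left(-14\right)^{2}\right) + 48} = - \frac{79}{\left(181 + 2 i\right) \left(232 + 196\right) + 48} = - \frac{79}{\left(181 + 2 i\right) 428 + 48} = - \frac{79}{\left(77468 + 856 i\right) + 48} = - \frac{79}{77516 + 856 i} = - 79 \frac{77516 - 856 i}{6009462992} = - \frac{79 \left(77516 - 856 i\right)}{6009462992}$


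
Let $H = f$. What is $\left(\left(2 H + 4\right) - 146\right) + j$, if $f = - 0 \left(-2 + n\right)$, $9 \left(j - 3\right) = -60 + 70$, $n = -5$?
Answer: $- \frac{1241}{9} \approx -137.89$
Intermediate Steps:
$j = \frac{37}{9}$ ($j = 3 + \frac{-60 + 70}{9} = 3 + \frac{1}{9} \cdot 10 = 3 + \frac{10}{9} = \frac{37}{9} \approx 4.1111$)
$f = 0$ ($f = - 0 \left(-2 - 5\right) = - 0 \left(-7\right) = \left(-1\right) 0 = 0$)
$H = 0$
$\left(\left(2 H + 4\right) - 146\right) + j = \left(\left(2 \cdot 0 + 4\right) - 146\right) + \frac{37}{9} = \left(\left(0 + 4\right) - 146\right) + \frac{37}{9} = \left(4 - 146\right) + \frac{37}{9} = -142 + \frac{37}{9} = - \frac{1241}{9}$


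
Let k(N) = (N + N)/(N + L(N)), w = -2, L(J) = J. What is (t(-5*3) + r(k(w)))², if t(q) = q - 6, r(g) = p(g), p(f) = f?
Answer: 400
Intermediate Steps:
k(N) = 1 (k(N) = (N + N)/(N + N) = (2*N)/((2*N)) = (2*N)*(1/(2*N)) = 1)
r(g) = g
t(q) = -6 + q
(t(-5*3) + r(k(w)))² = ((-6 - 5*3) + 1)² = ((-6 - 15) + 1)² = (-21 + 1)² = (-20)² = 400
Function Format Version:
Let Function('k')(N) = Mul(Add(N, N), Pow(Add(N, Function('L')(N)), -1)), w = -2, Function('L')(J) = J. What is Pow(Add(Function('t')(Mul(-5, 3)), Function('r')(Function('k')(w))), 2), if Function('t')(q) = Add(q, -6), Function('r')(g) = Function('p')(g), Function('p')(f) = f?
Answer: 400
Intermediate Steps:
Function('k')(N) = 1 (Function('k')(N) = Mul(Add(N, N), Pow(Add(N, N), -1)) = Mul(Mul(2, N), Pow(Mul(2, N), -1)) = Mul(Mul(2, N), Mul(Rational(1, 2), Pow(N, -1))) = 1)
Function('r')(g) = g
Function('t')(q) = Add(-6, q)
Pow(Add(Function('t')(Mul(-5, 3)), Function('r')(Function('k')(w))), 2) = Pow(Add(Add(-6, Mul(-5, 3)), 1), 2) = Pow(Add(Add(-6, -15), 1), 2) = Pow(Add(-21, 1), 2) = Pow(-20, 2) = 400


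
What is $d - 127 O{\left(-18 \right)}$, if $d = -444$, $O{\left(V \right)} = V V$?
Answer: $-41592$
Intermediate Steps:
$O{\left(V \right)} = V^{2}$
$d - 127 O{\left(-18 \right)} = -444 - 127 \left(-18\right)^{2} = -444 - 41148 = -41592$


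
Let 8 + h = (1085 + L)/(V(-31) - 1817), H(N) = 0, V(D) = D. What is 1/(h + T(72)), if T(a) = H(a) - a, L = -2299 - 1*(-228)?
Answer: -924/73427 ≈ -0.012584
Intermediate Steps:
L = -2071 (L = -2299 + 228 = -2071)
h = -6899/924 (h = -8 + (1085 - 2071)/(-31 - 1817) = -8 - 986/(-1848) = -8 - 986*(-1/1848) = -8 + 493/924 = -6899/924 ≈ -7.4665)
T(a) = -a (T(a) = 0 - a = -a)
1/(h + T(72)) = 1/(-6899/924 - 1*72) = 1/(-6899/924 - 72) = 1/(-73427/924) = -924/73427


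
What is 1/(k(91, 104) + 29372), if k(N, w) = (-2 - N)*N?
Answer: 1/20909 ≈ 4.7826e-5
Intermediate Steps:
k(N, w) = N*(-2 - N)
1/(k(91, 104) + 29372) = 1/(-1*91*(2 + 91) + 29372) = 1/(-1*91*93 + 29372) = 1/(-8463 + 29372) = 1/20909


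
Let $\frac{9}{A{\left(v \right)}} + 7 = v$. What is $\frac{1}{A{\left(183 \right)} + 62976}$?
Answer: $\frac{176}{11083785} \approx 1.5879 \cdot 10^{-5}$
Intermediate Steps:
$A{\left(v \right)} = \frac{9}{-7 + v}$
$\frac{1}{A{\left(183 \right)} + 62976} = \frac{1}{\frac{9}{-7 + 183} + 62976} = \frac{1}{\frac{9}{176} + 62976} = \frac{1}{\frac{11083785}{176}} = \frac{176}{11083785}$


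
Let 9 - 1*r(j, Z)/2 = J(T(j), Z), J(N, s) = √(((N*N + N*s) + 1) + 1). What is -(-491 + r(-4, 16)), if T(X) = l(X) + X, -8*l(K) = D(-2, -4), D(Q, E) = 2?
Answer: 473 + I*√767/2 ≈ 473.0 + 13.847*I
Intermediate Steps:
l(K) = -¼ (l(K) = -⅛*2 = -¼)
T(X) = -¼ + X
J(N, s) = √(2 + N² + N*s) (J(N, s) = √(((N² + N*s) + 1) + 1) = √((1 + N² + N*s) + 1) = √(2 + N² + N*s))
r(j, Z) = 18 - 2*√(2 + (-¼ + j)² + Z*(-¼ + j)) (r(j, Z) = 18 - 2*√(2 + (-¼ + j)² + (-¼ + j)*Z) = 18 - 2*√(2 + (-¼ + j)² + Z*(-¼ + j)))
-(-491 + r(-4, 16)) = -(-491 + (18 - √(32 + (-1 + 4*(-4))² + 4*16*(-1 + 4*(-4)))/2)) = -(-491 + (18 - √(32 + (-1 - 16)² + 4*16*(-1 - 16))/2)) = -(-491 + (18 - √(32 + (-17)² + 4*16*(-17))/2)) = -(-491 + (18 - √(32 + 289 - 1088)/2)) = -(-491 + (18 - I*√767/2)) = -(-473 - I*√767/2) = 473 + I*√767/2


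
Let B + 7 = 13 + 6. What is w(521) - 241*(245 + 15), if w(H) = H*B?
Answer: -56408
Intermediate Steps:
B = 12 (B = -7 + (13 + 6) = -7 + 19 = 12)
w(H) = 12*H (w(H) = H*12 = 12*H)
w(521) - 241*(245 + 15) = 12*521 - 241*(245 + 15) = 6252 - 241*260 = 6252 - 62660 = -56408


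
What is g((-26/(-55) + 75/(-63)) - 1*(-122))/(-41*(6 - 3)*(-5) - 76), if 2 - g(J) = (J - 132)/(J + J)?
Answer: 572703/151007318 ≈ 0.0037926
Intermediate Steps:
g(J) = 2 - (-132 + J)/(2*J) (g(J) = 2 - (J - 132)/(J + J) = 2 - (-132 + J)/(2*J))
g((-26/(-55) + 75/(-63)) - 1*(-122))/(-41*(6 - 3)*(-5) - 76) = (3/2 + 66/((-26/(-55) + 75/(-63)) - 1*(-122)))/(-41*(6 - 3)*(-5) - 76) = (3/2 + 66/((-26*(-1/55) + 75*(-1/63)) + 122))/(-123*(-5) - 76) = (3/2 + 66/((26/55 - 25/21) + 122))/(-41*(-15) - 76) = (3/2 + 66/(-829/1155 + 122))/(615 - 76) = (3/2 + 66/(140081/1155))/539 = (3/2 + 66*(1155/140081))*(1/539) = (3/2 + 76230/140081)*(1/539) = (572703/280162)*(1/539) = 572703/151007318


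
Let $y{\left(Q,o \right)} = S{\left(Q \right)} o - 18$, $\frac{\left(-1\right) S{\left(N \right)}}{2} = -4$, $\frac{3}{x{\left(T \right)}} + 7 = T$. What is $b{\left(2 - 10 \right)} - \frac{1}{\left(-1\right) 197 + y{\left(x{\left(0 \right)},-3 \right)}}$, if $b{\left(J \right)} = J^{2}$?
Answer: $\frac{15297}{239} \approx 64.004$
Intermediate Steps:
$x{\left(T \right)} = \frac{3}{-7 + T}$
$S{\left(N \right)} = 8$ ($S{\left(N \right)} = \left(-2\right) \left(-4\right) = 8$)
$y{\left(Q,o \right)} = -18 + 8 o$ ($y{\left(Q,o \right)} = 8 o - 18 = -18 + 8 o$)
$b{\left(2 - 10 \right)} - \frac{1}{\left(-1\right) 197 + y{\left(x{\left(0 \right)},-3 \right)}} = \left(2 - 10\right)^{2} - \frac{1}{\left(-1\right) 197 + \left(-18 + 8 \left(-3\right)\right)} = \left(2 - 10\right)^{2} - \frac{1}{-197 - 42} = \left(-8\right)^{2} - \frac{1}{-197 - 42} = 64 - \frac{1}{-239} = 64 - - \frac{1}{239} = 64 + \frac{1}{239} = \frac{15297}{239}$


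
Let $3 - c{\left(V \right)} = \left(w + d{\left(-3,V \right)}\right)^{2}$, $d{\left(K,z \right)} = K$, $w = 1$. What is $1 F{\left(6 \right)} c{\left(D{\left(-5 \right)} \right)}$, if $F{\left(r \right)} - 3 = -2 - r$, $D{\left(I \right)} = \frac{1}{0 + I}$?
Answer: $5$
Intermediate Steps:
$D{\left(I \right)} = \frac{1}{I}$
$F{\left(r \right)} = 1 - r$ ($F{\left(r \right)} = 3 - \left(2 + r\right) = 1 - r$)
$c{\left(V \right)} = -1$ ($c{\left(V \right)} = 3 - \left(1 - 3\right)^{2} = 3 - \left(-2\right)^{2} = 3 - 4 = -1$)
$1 F{\left(6 \right)} c{\left(D{\left(-5 \right)} \right)} = 1 \left(1 - 6\right) \left(-1\right) = 1 \left(\left(-5\right) \left(-1\right)\right) = 1 \cdot 5 = 5$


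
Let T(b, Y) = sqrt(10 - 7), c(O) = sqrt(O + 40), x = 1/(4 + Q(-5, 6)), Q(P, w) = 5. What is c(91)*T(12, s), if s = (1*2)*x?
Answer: sqrt(393) ≈ 19.824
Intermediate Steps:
x = 1/9 (x = 1/(4 + 5) = 1/9 ≈ 0.11111)
s = 2/9 (s = (1*2)*(1/9) = 2*(1/9) = 2/9 ≈ 0.22222)
c(O) = sqrt(40 + O)
T(b, Y) = sqrt(3)
c(91)*T(12, s) = sqrt(40 + 91)*sqrt(3) = sqrt(131)*sqrt(3) = sqrt(393)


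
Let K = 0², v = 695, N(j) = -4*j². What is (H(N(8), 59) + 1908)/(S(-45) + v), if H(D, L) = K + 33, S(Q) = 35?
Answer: 1941/730 ≈ 2.6589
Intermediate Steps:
K = 0
H(D, L) = 33 (H(D, L) = 0 + 33 = 33)
(H(N(8), 59) + 1908)/(S(-45) + v) = (33 + 1908)/(35 + 695) = 1941/730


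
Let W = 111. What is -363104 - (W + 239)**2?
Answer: -485604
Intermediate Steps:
-363104 - (W + 239)**2 = -363104 - (111 + 239)**2 = -363104 - 1*350**2 = -363104 - 1*122500 = -363104 - 122500 = -485604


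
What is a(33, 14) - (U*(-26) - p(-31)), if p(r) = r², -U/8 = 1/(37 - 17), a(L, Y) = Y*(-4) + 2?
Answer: 4483/5 ≈ 896.60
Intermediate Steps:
a(L, Y) = 2 - 4*Y (a(L, Y) = -4*Y + 2 = 2 - 4*Y)
U = -⅖ (U = -8/(37 - 17) = -8/20 = -8*1/20 = -⅖ ≈ -0.40000)
a(33, 14) - (U*(-26) - p(-31)) = (2 - 4*14) - (-⅖*(-26) - 1*(-31)²) = (2 - 56) - (52/5 - 1*961) = -54 - (52/5 - 961) = -54 - 1*(-4753/5) = -54 + 4753/5 = 4483/5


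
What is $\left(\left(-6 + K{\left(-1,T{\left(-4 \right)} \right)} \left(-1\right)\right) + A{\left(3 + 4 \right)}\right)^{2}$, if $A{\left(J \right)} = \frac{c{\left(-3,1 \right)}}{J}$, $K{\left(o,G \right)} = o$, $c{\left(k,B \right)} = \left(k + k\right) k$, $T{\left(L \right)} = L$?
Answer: $\frac{289}{49} \approx 5.898$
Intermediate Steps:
$c{\left(k,B \right)} = 2 k^{2}$ ($c{\left(k,B \right)} = 2 k k = 2 k^{2}$)
$A{\left(J \right)} = \frac{18}{J}$ ($A{\left(J \right)} = \frac{2 \left(-3\right)^{2}}{J} = \frac{2 \cdot 9}{J} = \frac{18}{J}$)
$\left(\left(-6 + K{\left(-1,T{\left(-4 \right)} \right)} \left(-1\right)\right) + A{\left(3 + 4 \right)}\right)^{2} = \left(\left(-6 - -1\right) + \frac{18}{3 + 4}\right)^{2} = \left(\left(-6 + 1\right) + \frac{18}{7}\right)^{2} = \left(-5 + 18 \cdot \frac{1}{7}\right)^{2} = \left(-5 + \frac{18}{7}\right)^{2} = \left(- \frac{17}{7}\right)^{2} = \frac{289}{49}$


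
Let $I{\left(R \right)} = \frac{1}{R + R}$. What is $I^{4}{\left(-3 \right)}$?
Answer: $\frac{1}{1296} \approx 0.0007716$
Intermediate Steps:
$I{\left(R \right)} = \frac{1}{2 R}$
$I^{4}{\left(-3 \right)} = \left(\frac{1}{2 \left(-3\right)}\right)^{4} = \left(\frac{1}{2} \left(- \frac{1}{3}\right)\right)^{4} = \left(- \frac{1}{6}\right)^{4} = \frac{1}{1296}$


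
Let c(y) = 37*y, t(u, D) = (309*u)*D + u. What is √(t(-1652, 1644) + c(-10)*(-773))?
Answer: I*√838925034 ≈ 28964.0*I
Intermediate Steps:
t(u, D) = u + 309*D*u (t(u, D) = 309*D*u + u = u + 309*D*u)
√(t(-1652, 1644) + c(-10)*(-773)) = √(-1652*(1 + 309*1644) + (37*(-10))*(-773)) = √(-1652*(1 + 507996) - 370*(-773)) = √(-1652*507997 + 286010) = √(-839211044 + 286010) = √(-838925034) = I*√838925034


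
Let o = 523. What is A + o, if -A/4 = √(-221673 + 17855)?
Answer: 523 - 4*I*√203818 ≈ 523.0 - 1805.8*I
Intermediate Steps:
A = -4*I*√203818 (A = -4*√(-221673 + 17855) = -4*I*√203818 ≈ -1805.8*I)
A + o = -4*I*√203818 + 523 = 523 - 4*I*√203818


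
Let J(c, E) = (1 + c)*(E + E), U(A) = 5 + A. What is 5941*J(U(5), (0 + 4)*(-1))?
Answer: -522808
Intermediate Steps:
J(c, E) = 2*E*(1 + c) (J(c, E) = (1 + c)*(2*E) = 2*E*(1 + c))
5941*J(U(5), (0 + 4)*(-1)) = 5941*(2*((0 + 4)*(-1))*(1 + (5 + 5))) = 5941*(2*(4*(-1))*(1 + 10)) = 5941*(2*(-4)*11) = 5941*(-88) = -522808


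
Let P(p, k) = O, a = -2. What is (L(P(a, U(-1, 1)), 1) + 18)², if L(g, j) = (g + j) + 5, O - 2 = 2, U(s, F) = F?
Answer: 784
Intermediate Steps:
O = 4 (O = 2 + 2 = 4)
P(p, k) = 4
L(g, j) = 5 + g + j
(L(P(a, U(-1, 1)), 1) + 18)² = ((5 + 4 + 1) + 18)² = (10 + 18)² = 28² = 784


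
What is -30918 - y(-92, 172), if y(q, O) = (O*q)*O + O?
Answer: 2690638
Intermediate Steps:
y(q, O) = O + q*O² (y(q, O) = q*O² + O = O + q*O²)
-30918 - y(-92, 172) = -30918 - 172*(1 + 172*(-92)) = -30918 - 172*(1 - 15824) = -30918 - 172*(-15823) = -30918 - 1*(-2721556) = -30918 + 2721556 = 2690638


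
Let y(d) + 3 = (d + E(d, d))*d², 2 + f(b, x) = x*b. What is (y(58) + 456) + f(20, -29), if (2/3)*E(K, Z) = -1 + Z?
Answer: 482605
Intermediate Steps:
E(K, Z) = -3/2 + 3*Z/2 (E(K, Z) = 3*(-1 + Z)/2 = -3/2 + 3*Z/2)
f(b, x) = -2 + b*x (f(b, x) = -2 + x*b = -2 + b*x)
y(d) = -3 + d²*(-3/2 + 5*d/2) (y(d) = -3 + (d + (-3/2 + 3*d/2))*d² = -3 + (-3/2 + 5*d/2)*d² = -3 + d²*(-3/2 + 5*d/2))
(y(58) + 456) + f(20, -29) = ((-3 - 3/2*58² + (5/2)*58³) + 456) + (-2 + 20*(-29)) = ((-3 - 3/2*3364 + (5/2)*195112) + 456) + (-2 - 580) = ((-3 - 5046 + 487780) + 456) - 582 = (482731 + 456) - 582 = 483187 - 582 = 482605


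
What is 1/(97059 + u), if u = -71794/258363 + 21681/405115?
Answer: 104666726745/10158824347884848 ≈ 1.0303e-5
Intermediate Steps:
u = -23483258107/104666726745 (u = -71794*1/258363 + 21681*(1/405115) = -71794/258363 + 21681/405115 = -23483258107/104666726745 ≈ -0.22436)
1/(97059 + u) = 1/(97059 - 23483258107/104666726745) = 1/(10158824347884848/104666726745) = 104666726745/10158824347884848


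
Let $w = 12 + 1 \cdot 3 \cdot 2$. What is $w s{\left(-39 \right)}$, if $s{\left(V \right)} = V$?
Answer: $-702$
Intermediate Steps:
$w = 18$ ($w = 12 + 3 \cdot 2 = 12 + 6 = 18$)
$w s{\left(-39 \right)} = 18 \left(-39\right) = -702$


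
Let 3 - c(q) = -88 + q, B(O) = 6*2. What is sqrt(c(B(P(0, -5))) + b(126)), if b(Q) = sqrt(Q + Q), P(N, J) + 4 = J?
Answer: sqrt(79 + 6*sqrt(7)) ≈ 9.7404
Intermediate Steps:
P(N, J) = -4 + J
b(Q) = sqrt(2)*sqrt(Q) (b(Q) = sqrt(2*Q) = sqrt(2)*sqrt(Q))
B(O) = 12
c(q) = 91 - q (c(q) = 3 - (-88 + q) = 3 + (88 - q) = 91 - q)
sqrt(c(B(P(0, -5))) + b(126)) = sqrt((91 - 1*12) + sqrt(2)*sqrt(126)) = sqrt((91 - 12) + sqrt(2)*(3*sqrt(14))) = sqrt(79 + 6*sqrt(7))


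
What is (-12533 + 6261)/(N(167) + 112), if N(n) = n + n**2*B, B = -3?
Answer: 1568/20847 ≈ 0.075215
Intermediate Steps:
N(n) = n - 3*n**2 (N(n) = n + n**2*(-3) = n - 3*n**2)
(-12533 + 6261)/(N(167) + 112) = (-12533 + 6261)/(167*(1 - 3*167) + 112) = -6272/(167*(1 - 501) + 112) = -6272/(167*(-500) + 112) = -6272/(-83500 + 112) = -6272/(-83388) = -6272*(-1/83388) = 1568/20847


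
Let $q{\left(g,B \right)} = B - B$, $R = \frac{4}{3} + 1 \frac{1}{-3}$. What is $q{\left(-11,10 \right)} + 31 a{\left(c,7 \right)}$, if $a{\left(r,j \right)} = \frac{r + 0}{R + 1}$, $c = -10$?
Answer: $-155$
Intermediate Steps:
$R = 1$ ($R = 4 \cdot \frac{1}{3} + 1 \left(- \frac{1}{3}\right) = \frac{4}{3} - \frac{1}{3} = 1$)
$a{\left(r,j \right)} = \frac{r}{2}$ ($a{\left(r,j \right)} = \frac{r + 0}{1 + 1} = \frac{r}{2}$)
$q{\left(g,B \right)} = 0$
$q{\left(-11,10 \right)} + 31 a{\left(c,7 \right)} = 0 + 31 \cdot \frac{1}{2} \left(-10\right) = 0 + 31 \left(-5\right) = 0 - 155 = -155$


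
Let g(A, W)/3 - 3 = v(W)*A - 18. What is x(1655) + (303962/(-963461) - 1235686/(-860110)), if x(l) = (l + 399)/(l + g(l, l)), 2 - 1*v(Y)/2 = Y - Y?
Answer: 1082488646823728/889590600102185 ≈ 1.2168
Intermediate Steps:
v(Y) = 4 (v(Y) = 4 - 2*(Y - Y) = 4 - 2*0 = 4 + 0 = 4)
g(A, W) = -45 + 12*A (g(A, W) = 9 + 3*(4*A - 18) = 9 + 3*(-18 + 4*A) = 9 + (-54 + 12*A) = -45 + 12*A)
x(l) = (399 + l)/(-45 + 13*l) (x(l) = (l + 399)/(l + (-45 + 12*l)) = (399 + l)/(-45 + 13*l))
x(1655) + (303962/(-963461) - 1235686/(-860110)) = (399 + 1655)/(-45 + 13*1655) + (303962/(-963461) - 1235686/(-860110)) = 2054/(-45 + 21515) + (303962*(-1/963461) - 1235686*(-1/860110)) = 2054/21470 + (-303962/963461 + 617843/430055) = (1/21470)*2054 + 464547256713/414341220355 = 1027/10735 + 464547256713/414341220355 = 1082488646823728/889590600102185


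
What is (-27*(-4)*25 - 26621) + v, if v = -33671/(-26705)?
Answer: -638776634/26705 ≈ -23920.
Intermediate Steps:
v = 33671/26705 (v = -33671*(-1/26705) = 33671/26705 ≈ 1.2608)
(-27*(-4)*25 - 26621) + v = (-27*(-4)*25 - 26621) + 33671/26705 = (108*25 - 26621) + 33671/26705 = (2700 - 26621) + 33671/26705 = -23921 + 33671/26705 = -638776634/26705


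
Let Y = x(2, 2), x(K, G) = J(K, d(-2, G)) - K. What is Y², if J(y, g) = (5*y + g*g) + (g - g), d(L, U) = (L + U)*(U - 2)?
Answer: 64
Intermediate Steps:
d(L, U) = (-2 + U)*(L + U) (d(L, U) = (L + U)*(-2 + U) = (-2 + U)*(L + U))
J(y, g) = g² + 5*y (J(y, g) = (5*y + g²) + 0 = (g² + 5*y) + 0 = g² + 5*y)
x(K, G) = (4 + G² - 4*G)² + 4*K (x(K, G) = ((G² - 2*(-2) - 2*G - 2*G)² + 5*K) - K = ((G² + 4 - 2*G - 2*G)² + 5*K) - K = ((4 + G² - 4*G)² + 5*K) - K = (4 + G² - 4*G)² + 4*K)
Y = 8 (Y = (4 + 2² - 4*2)² + 4*2 = (4 + 4 - 8)² + 8 = 0² + 8 = 0 + 8 = 8)
Y² = 8² = 64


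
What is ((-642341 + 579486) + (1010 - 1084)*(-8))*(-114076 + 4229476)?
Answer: -256237150200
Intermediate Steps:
((-642341 + 579486) + (1010 - 1084)*(-8))*(-114076 + 4229476) = (-62855 - 74*(-8))*4115400 = (-62855 + 592)*4115400 = -62263*4115400 = -256237150200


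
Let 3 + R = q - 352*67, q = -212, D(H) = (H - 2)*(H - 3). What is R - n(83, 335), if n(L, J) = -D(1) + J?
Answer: -24132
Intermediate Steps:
D(H) = (-3 + H)*(-2 + H) (D(H) = (-2 + H)*(-3 + H) = (-3 + H)*(-2 + H))
n(L, J) = -2 + J (n(L, J) = -(6 + 1**2 - 5*1) + J = -(6 + 1 - 5) + J = -1*2 + J = -2 + J)
R = -23799 (R = -3 + (-212 - 352*67) = -3 + (-212 - 23584) = -3 - 23796 = -23799)
R - n(83, 335) = -23799 - (-2 + 335) = -23799 - 1*333 = -23799 - 333 = -24132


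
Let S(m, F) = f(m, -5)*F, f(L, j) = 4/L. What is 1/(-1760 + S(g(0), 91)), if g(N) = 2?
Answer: -1/1578 ≈ -0.00063371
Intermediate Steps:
S(m, F) = 4*F/m (S(m, F) = (4/m)*F = 4*F/m)
1/(-1760 + S(g(0), 91)) = 1/(-1760 + 4*91/2) = 1/(-1760 + 4*91*(1/2)) = 1/(-1760 + 182) = 1/(-1578) = -1/1578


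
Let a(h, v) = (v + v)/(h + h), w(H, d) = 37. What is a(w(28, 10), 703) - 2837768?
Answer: -2837749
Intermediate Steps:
a(h, v) = v/h (a(h, v) = (2*v)/((2*h)) = (2*v)*(1/(2*h)) = v/h)
a(w(28, 10), 703) - 2837768 = 703/37 - 2837768 = 703*(1/37) - 2837768 = 19 - 2837768 = -2837749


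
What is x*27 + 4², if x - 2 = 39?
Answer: 1123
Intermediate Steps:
x = 41 (x = 2 + 39 = 41)
x*27 + 4² = 41*27 + 4² = 1107 + 16 = 1123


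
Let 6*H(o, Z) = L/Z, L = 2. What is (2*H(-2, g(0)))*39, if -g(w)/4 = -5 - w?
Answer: 13/10 ≈ 1.3000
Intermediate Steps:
g(w) = 20 + 4*w (g(w) = -4*(-5 - w) = 20 + 4*w)
H(o, Z) = 1/(3*Z) (H(o, Z) = (2/Z)/6 = 1/(3*Z))
(2*H(-2, g(0)))*39 = (2*(1/(3*(20 + 4*0))))*39 = (2*(1/(3*(20 + 0))))*39 = (2*((⅓)/20))*39 = (2*((⅓)*(1/20)))*39 = (2*(1/60))*39 = (1/30)*39 = 13/10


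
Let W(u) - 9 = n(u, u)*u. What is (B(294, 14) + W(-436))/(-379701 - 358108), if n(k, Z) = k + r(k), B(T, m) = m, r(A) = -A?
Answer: -23/737809 ≈ -3.1173e-5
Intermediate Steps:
n(k, Z) = 0 (n(k, Z) = k - k = 0)
W(u) = 9 (W(u) = 9 + 0*u = 9 + 0 = 9)
(B(294, 14) + W(-436))/(-379701 - 358108) = (14 + 9)/(-379701 - 358108) = 23/(-737809) = 23*(-1/737809) = -23/737809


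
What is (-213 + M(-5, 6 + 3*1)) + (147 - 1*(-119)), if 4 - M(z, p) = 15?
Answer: 42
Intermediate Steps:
M(z, p) = -11 (M(z, p) = 4 - 1*15 = 4 - 15 = -11)
(-213 + M(-5, 6 + 3*1)) + (147 - 1*(-119)) = (-213 - 11) + (147 - 1*(-119)) = -224 + (147 + 119) = -224 + 266 = 42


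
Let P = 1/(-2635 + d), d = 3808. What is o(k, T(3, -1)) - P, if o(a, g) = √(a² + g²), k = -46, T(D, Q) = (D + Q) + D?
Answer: -1/1173 + √2141 ≈ 46.270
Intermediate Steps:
T(D, Q) = Q + 2*D
P = 1/1173 (P = 1/(-2635 + 3808) = 1/1173 ≈ 0.00085251)
o(k, T(3, -1)) - P = √((-46)² + (-1 + 2*3)²) - 1*1/1173 = √(2116 + (-1 + 6)²) - 1/1173 = √(2116 + 5²) - 1/1173 = √(2116 + 25) - 1/1173 = √2141 - 1/1173 = -1/1173 + √2141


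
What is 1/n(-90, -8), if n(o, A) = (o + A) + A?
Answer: -1/106 ≈ -0.0094340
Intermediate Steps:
n(o, A) = o + 2*A (n(o, A) = (A + o) + A = o + 2*A)
1/n(-90, -8) = 1/(-90 + 2*(-8)) = 1/(-90 - 16) = 1/(-106) = -1/106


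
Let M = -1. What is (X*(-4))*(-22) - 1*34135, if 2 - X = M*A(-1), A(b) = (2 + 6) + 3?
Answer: -32991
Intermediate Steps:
A(b) = 11 (A(b) = 8 + 3 = 11)
X = 13 (X = 2 - (-1)*11 = 2 - 1*(-11) = 2 + 11 = 13)
(X*(-4))*(-22) - 1*34135 = (13*(-4))*(-22) - 1*34135 = -52*(-22) - 34135 = 1144 - 34135 = -32991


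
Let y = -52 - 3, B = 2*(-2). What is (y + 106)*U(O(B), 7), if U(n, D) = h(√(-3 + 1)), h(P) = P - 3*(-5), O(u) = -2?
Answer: 765 + 51*I*√2 ≈ 765.0 + 72.125*I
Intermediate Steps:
B = -4
h(P) = 15 + P (h(P) = P + 15 = 15 + P)
U(n, D) = 15 + I*√2 (U(n, D) = 15 + √(-3 + 1) = 15 + √(-2) = 15 + I*√2)
y = -55
(y + 106)*U(O(B), 7) = (-55 + 106)*(15 + I*√2) = 51*(15 + I*√2) = 765 + 51*I*√2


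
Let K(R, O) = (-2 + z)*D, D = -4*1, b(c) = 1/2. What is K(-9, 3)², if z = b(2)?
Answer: 36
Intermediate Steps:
b(c) = ½
z = ½ ≈ 0.50000
D = -4
K(R, O) = 6 (K(R, O) = (-2 + ½)*(-4) = -3/2*(-4) = 6)
K(-9, 3)² = 6² = 36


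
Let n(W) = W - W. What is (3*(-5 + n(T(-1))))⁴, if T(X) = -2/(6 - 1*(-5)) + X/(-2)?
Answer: 50625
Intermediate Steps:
T(X) = -2/11 - X/2 (T(X) = -2/(6 + 5) + X*(-½) = -2/11 - X/2)
n(W) = 0
(3*(-5 + n(T(-1))))⁴ = (3*(-5 + 0))⁴ = (3*(-5))⁴ = (-15)⁴ = 50625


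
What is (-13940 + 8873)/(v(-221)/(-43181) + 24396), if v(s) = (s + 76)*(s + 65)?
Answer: -838307/4036096 ≈ -0.20770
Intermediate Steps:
v(s) = (65 + s)*(76 + s) (v(s) = (76 + s)*(65 + s) = (65 + s)*(76 + s))
(-13940 + 8873)/(v(-221)/(-43181) + 24396) = (-13940 + 8873)/((4940 + (-221)² + 141*(-221))/(-43181) + 24396) = -5067/((4940 + 48841 - 31161)*(-1/43181) + 24396) = -5067/(22620*(-1/43181) + 24396) = -5067/(-780/1489 + 24396) = -5067/36324864/1489 = -5067*1489/36324864 = -838307/4036096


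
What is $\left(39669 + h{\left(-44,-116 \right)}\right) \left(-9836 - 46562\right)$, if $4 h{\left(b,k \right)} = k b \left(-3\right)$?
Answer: $-2021360718$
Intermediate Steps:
$h{\left(b,k \right)} = - \frac{3 b k}{4}$ ($h{\left(b,k \right)} = \frac{k b \left(-3\right)}{4} = \frac{b k \left(-3\right)}{4} = \frac{\left(-3\right) b k}{4} = - \frac{3 b k}{4}$)
$\left(39669 + h{\left(-44,-116 \right)}\right) \left(-9836 - 46562\right) = \left(39669 - \left(-33\right) \left(-116\right)\right) \left(-9836 - 46562\right) = \left(39669 - 3828\right) \left(-56398\right) = 35841 \left(-56398\right) = -2021360718$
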